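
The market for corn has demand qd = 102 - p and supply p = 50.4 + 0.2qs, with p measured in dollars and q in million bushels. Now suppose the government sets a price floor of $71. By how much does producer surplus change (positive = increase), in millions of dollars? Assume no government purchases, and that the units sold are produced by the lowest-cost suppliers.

Rearranging supply gives qs = 5p - 252. Setting quantity demanded equal to quantity supplied, 102 - p = 5p - 252, gives p* = 59 and q* = 43.
Since 71 > 59, the floor is binding.
At p = 71: qd = 102 - 71 = 31 and qs = 5·71 - 252 = 103.
Producer surplus without the control is ½ · (59 - 50.4) · 43 = 184.9.
With the floor, 31 units are sold at 71. The supply price at q = 31 is 56.6, so PS = ½ · [(71 - 50.4) + (71 - 56.6)] · 31 = 542.5.
Change in producer surplus = 542.5 - 184.9 = 357.6.

357.6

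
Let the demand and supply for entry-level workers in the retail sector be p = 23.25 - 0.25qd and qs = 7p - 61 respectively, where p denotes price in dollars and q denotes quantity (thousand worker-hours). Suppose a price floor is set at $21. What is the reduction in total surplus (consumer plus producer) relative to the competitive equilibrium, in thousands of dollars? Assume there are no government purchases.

Rearranging demand gives qd = 93 - 4p. Equilibrium: 93 - 4p = 7p - 61, so 154 = 11p and p* = 14, q* = 37.
Since 21 > 14, the floor is binding.
At p = 21: qd = 93 - 4·21 = 9 and qs = 7·21 - 61 = 86.
Quantity traded falls to 9. At q = 9 the demand price is (93 - 9)/4 = 21 and the supply price is (61 + 9)/7 = 10.
Deadweight loss = ½ · (21 - 10) · (37 - 9) = ½ · 11 · 28 = 154.

154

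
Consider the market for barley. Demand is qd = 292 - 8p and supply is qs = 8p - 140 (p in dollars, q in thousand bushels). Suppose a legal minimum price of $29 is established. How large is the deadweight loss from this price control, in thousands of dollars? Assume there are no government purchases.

Setting quantity demanded equal to quantity supplied, 292 - 8p = 8p - 140, gives p* = 27 and q* = 76.
The floor of 29 is above the equilibrium price 27, so it binds.
At p = 29: qd = 292 - 8·29 = 60 and qs = 8·29 - 140 = 92.
Quantity traded falls to 60. At q = 60 the demand price is (292 - 60)/8 = 29 and the supply price is (140 + 60)/8 = 25.
Deadweight loss = ½ · (29 - 25) · (76 - 60) = ½ · 4 · 16 = 32.

32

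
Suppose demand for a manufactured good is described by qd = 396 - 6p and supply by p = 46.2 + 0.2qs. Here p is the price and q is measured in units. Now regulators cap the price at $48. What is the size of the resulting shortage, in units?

Rearranging supply gives qs = 5p - 231. Equilibrium: 396 - 6p = 5p - 231, so 627 = 11p and p* = 57, q* = 54.
Since 48 < 57, the ceiling is binding.
At p = 48: qd = 396 - 6·48 = 108 and qs = 5·48 - 231 = 9.
Shortage = qd - qs = 108 - 9 = 99.

99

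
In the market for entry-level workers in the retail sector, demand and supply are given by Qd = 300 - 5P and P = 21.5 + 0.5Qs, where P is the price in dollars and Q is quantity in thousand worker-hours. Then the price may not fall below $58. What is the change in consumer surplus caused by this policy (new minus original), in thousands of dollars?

Rearranging supply gives Qs = 2P - 43. Without the control the market clears where 300 - 5P = 2P - 43, i.e. P* = 49 and Q* = 55.
Because the floor (58) lies above the market-clearing price, it is binding.
At P = 58: Qd = 300 - 5·58 = 10 and Qs = 2·58 - 43 = 73.
Consumer surplus without the control is ½ · (60 - 49) · 55 = 302.5.
With the floor, consumers buy 10 units at 58, so CS = ½ · (60 - 58) · 10 = 10.
Change in consumer surplus = 10 - 302.5 = -292.5.

-292.5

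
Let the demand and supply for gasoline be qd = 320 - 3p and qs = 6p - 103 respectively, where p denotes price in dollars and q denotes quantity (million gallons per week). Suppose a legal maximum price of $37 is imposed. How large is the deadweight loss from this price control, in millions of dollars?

900

Setting quantity demanded equal to quantity supplied, 320 - 3p = 6p - 103, gives p* = 47 and q* = 179.
Because the ceiling (37) lies below the market-clearing price, it is binding.
At p = 37: qd = 320 - 3·37 = 209 and qs = 6·37 - 103 = 119.
Quantity traded falls to 119. At q = 119 the demand price is (320 - 119)/3 = 67 and the supply price is (103 + 119)/6 = 37.
Deadweight loss = ½ · (67 - 37) · (179 - 119) = ½ · 30 · 60 = 900.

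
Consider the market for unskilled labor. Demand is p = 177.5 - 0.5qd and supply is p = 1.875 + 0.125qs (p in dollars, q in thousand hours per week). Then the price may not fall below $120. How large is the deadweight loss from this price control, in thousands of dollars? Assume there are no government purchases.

8611.25

Rearranging demand gives qd = 355 - 2p; rearranging supply gives qs = 8p - 15. Setting quantity demanded equal to quantity supplied, 355 - 2p = 8p - 15, gives p* = 37 and q* = 281.
The floor of 120 is above the equilibrium price 37, so it binds.
At p = 120: qd = 355 - 2·120 = 115 and qs = 8·120 - 15 = 945.
Quantity traded falls to 115. At q = 115 the demand price is (355 - 115)/2 = 120 and the supply price is (15 + 115)/8 = 16.25.
Deadweight loss = ½ · (120 - 16.25) · (281 - 115) = ½ · 103.75 · 166 = 8611.25.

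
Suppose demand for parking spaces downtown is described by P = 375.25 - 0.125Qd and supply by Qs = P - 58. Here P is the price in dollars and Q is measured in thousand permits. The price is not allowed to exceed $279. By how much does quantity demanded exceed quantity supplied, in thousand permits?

549

Rearranging demand gives Qd = 3002 - 8P. Setting quantity demanded equal to quantity supplied, 3002 - 8P = P - 58, gives P* = 340 and Q* = 282.
Since 279 < 340, the ceiling is binding.
At P = 279: Qd = 3002 - 8·279 = 770 and Qs = 279 - 58 = 221.
Shortage = Qd - Qs = 770 - 221 = 549.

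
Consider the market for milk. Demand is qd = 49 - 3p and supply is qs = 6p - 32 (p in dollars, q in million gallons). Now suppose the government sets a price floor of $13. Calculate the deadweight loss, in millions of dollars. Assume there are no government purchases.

Setting quantity demanded equal to quantity supplied, 49 - 3p = 6p - 32, gives p* = 9 and q* = 22.
Because the floor (13) lies above the market-clearing price, it is binding.
At p = 13: qd = 49 - 3·13 = 10 and qs = 6·13 - 32 = 46.
Quantity traded falls to 10. At q = 10 the demand price is (49 - 10)/3 = 13 and the supply price is (32 + 10)/6 = 7.
Deadweight loss = ½ · (13 - 7) · (22 - 10) = ½ · 6 · 12 = 36.

36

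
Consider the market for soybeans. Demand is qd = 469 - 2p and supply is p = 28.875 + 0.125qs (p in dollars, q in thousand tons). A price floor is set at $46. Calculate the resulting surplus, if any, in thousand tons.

0

Rearranging supply gives qs = 8p - 231. In a free market, 469 - 2p = 8p - 231 gives the equilibrium p* = 70, q* = 329.
Since 46 is below p* = 70, the floor does not bind and the free-market outcome prevails.
Since the control does not bind, there is no surplus.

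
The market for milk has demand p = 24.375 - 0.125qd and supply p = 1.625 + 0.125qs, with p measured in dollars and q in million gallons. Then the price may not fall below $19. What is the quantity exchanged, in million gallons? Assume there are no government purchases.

Rearranging demand gives qd = 195 - 8p; rearranging supply gives qs = 8p - 13. In a free market, 195 - 8p = 8p - 13 gives the equilibrium p* = 13, q* = 91.
Because the floor (19) lies above the market-clearing price, it is binding.
At p = 19: qd = 195 - 8·19 = 43 and qs = 8·19 - 13 = 139.
The quantity actually transacted is the short side, demand: 43.

43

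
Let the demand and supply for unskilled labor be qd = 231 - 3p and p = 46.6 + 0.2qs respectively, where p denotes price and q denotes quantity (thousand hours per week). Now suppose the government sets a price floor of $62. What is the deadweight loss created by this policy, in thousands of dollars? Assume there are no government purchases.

Rearranging supply gives qs = 5p - 233. Without the control the market clears where 231 - 3p = 5p - 233, i.e. p* = 58 and q* = 57.
Since 62 > 58, the floor is binding.
At p = 62: qd = 231 - 3·62 = 45 and qs = 5·62 - 233 = 77.
Quantity traded falls to 45. At q = 45 the demand price is (231 - 45)/3 = 62 and the supply price is (233 + 45)/5 = 55.6.
Deadweight loss = ½ · (62 - 55.6) · (57 - 45) = ½ · 6.4 · 12 = 38.4.

38.4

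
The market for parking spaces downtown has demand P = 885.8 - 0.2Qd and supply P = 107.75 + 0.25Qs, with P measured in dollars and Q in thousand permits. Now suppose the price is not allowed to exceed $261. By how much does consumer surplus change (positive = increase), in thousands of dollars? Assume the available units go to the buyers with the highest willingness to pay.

46481.4

Rearranging demand gives Qd = 4429 - 5P; rearranging supply gives Qs = 4P - 431. Without the control the market clears where 4429 - 5P = 4P - 431, i.e. P* = 540 and Q* = 1729.
The ceiling of 261 is below the equilibrium price 540, so it binds.
At P = 261: Qd = 4429 - 5·261 = 3124 and Qs = 4·261 - 431 = 613.
Consumer surplus without the control is ½ · (885.8 - 540) · 1729 = 298944.1.
With the ceiling, 613 units are sold at 261 (assume they go to the highest-value buyers). The demand price at Q = 613 is 763.2, so CS = ½ · [(885.8 - 261) + (763.2 - 261)] · 613 = 345425.5.
Change in consumer surplus = 345425.5 - 298944.1 = 46481.4.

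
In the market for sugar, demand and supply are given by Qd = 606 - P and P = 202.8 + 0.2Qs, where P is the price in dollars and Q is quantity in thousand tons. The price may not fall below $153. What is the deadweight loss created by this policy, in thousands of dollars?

Rearranging supply gives Qs = 5P - 1014. Without the control the market clears where 606 - P = 5P - 1014, i.e. P* = 270 and Q* = 336.
The floor of 153 is below the equilibrium price 270, so it is not binding; the market clears at P* = 270, Q* = 336.
Since the control does not bind, no trades are prevented and deadweight loss is zero.

0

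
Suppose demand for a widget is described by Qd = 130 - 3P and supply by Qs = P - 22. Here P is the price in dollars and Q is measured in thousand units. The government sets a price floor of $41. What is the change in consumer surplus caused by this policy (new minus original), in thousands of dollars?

-34.5

Without the control the market clears where 130 - 3P = P - 22, i.e. P* = 38 and Q* = 16.
Because the floor (41) lies above the market-clearing price, it is binding.
At P = 41: Qd = 130 - 3·41 = 7 and Qs = 41 - 22 = 19.
Consumer surplus without the control is ½ · (130/3 - 38) · 16 = 128/3.
With the floor, consumers buy 7 units at 41, so CS = ½ · (130/3 - 41) · 7 = 49/6.
Change in consumer surplus = 49/6 - 128/3 = -34.5.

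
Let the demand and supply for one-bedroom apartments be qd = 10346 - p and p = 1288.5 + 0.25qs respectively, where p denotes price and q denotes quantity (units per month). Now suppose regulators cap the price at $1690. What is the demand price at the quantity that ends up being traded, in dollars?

Rearranging supply gives qs = 4p - 5154. In a free market, 10346 - p = 4p - 5154 gives the equilibrium p* = 3100, q* = 7246.
Since 1690 < 3100, the ceiling is binding.
At p = 1690: qd = 10346 - 1690 = 8656 and qs = 4·1690 - 5154 = 1606.
Only 1606 units reach the market. On the demand curve, the marginal buyer's willingness to pay at q = 1606 is (10346 - 1606) = 8740.

8740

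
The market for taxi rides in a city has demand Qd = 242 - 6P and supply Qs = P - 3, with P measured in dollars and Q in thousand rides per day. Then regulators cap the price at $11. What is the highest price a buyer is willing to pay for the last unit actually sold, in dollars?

39

Equilibrium: 242 - 6P = P - 3, so 245 = 7P and P* = 35, Q* = 32.
Since 11 < 35, the ceiling is binding.
At P = 11: Qd = 242 - 6·11 = 176 and Qs = 11 - 3 = 8.
Only 8 units reach the market. On the demand curve, the marginal buyer's willingness to pay at Q = 8 is (242 - 8)/6 = 39.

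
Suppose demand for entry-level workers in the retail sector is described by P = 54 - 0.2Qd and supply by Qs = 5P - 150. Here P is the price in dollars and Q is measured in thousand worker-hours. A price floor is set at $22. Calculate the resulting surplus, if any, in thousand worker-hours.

0

Rearranging demand gives Qd = 270 - 5P. Equilibrium: 270 - 5P = 5P - 150, so 420 = 10P and P* = 42, Q* = 60.
The floor of 22 is below the equilibrium price 42, so it is not binding; the market clears at P* = 42, Q* = 60.
Since the control does not bind, there is no surplus.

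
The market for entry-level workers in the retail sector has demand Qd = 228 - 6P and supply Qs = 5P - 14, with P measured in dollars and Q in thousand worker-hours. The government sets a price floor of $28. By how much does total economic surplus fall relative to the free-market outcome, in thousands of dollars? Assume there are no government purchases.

237.6

Without the control the market clears where 228 - 6P = 5P - 14, i.e. P* = 22 and Q* = 96.
Since 28 > 22, the floor is binding.
At P = 28: Qd = 228 - 6·28 = 60 and Qs = 5·28 - 14 = 126.
Quantity traded falls to 60. At Q = 60 the demand price is (228 - 60)/6 = 28 and the supply price is (14 + 60)/5 = 14.8.
Deadweight loss = ½ · (28 - 14.8) · (96 - 60) = ½ · 13.2 · 36 = 237.6.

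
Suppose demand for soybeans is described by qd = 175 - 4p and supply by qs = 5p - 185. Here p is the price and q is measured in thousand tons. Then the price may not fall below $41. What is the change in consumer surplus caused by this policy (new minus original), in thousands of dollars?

In a free market, 175 - 4p = 5p - 185 gives the equilibrium p* = 40, q* = 15.
The floor of 41 is above the equilibrium price 40, so it binds.
At p = 41: qd = 175 - 4·41 = 11 and qs = 5·41 - 185 = 20.
Consumer surplus without the control is ½ · (43.75 - 40) · 15 = 28.125.
With the floor, consumers buy 11 units at 41, so CS = ½ · (43.75 - 41) · 11 = 15.125.
Change in consumer surplus = 15.125 - 28.125 = -13.

-13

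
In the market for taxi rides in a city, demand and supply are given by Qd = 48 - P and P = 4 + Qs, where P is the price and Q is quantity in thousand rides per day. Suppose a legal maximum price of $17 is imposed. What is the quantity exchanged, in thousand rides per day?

13

Rearranging supply gives Qs = P - 4. In a free market, 48 - P = P - 4 gives the equilibrium P* = 26, Q* = 22.
The ceiling of 17 is below the equilibrium price 26, so it binds.
At P = 17: Qd = 48 - 17 = 31 and Qs = 17 - 4 = 13.
The quantity actually transacted is the short side, supply: 13.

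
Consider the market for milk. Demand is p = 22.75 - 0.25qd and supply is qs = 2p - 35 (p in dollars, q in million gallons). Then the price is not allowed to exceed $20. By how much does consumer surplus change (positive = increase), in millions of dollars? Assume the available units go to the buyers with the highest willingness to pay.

Rearranging demand gives qd = 91 - 4p. Equilibrium: 91 - 4p = 2p - 35, so 126 = 6p and p* = 21, q* = 7.
The ceiling of 20 is below the equilibrium price 21, so it binds.
At p = 20: qd = 91 - 4·20 = 11 and qs = 2·20 - 35 = 5.
Consumer surplus without the control is ½ · (22.75 - 21) · 7 = 6.125.
With the ceiling, 5 units are sold at 20 (assume they go to the highest-value buyers). The demand price at q = 5 is 21.5, so CS = ½ · [(22.75 - 20) + (21.5 - 20)] · 5 = 10.625.
Change in consumer surplus = 10.625 - 6.125 = 4.5.

4.5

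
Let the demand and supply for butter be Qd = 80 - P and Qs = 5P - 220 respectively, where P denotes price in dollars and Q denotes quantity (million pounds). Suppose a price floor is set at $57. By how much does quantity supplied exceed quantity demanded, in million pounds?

Equilibrium: 80 - P = 5P - 220, so 300 = 6P and P* = 50, Q* = 30.
Since 57 > 50, the floor is binding.
At P = 57: Qd = 80 - 57 = 23 and Qs = 5·57 - 220 = 65.
Surplus = Qs - Qd = 65 - 23 = 42.

42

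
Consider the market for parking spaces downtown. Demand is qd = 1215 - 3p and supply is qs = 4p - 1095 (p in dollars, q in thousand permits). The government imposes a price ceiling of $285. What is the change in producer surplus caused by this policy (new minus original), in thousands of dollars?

Equilibrium: 1215 - 3p = 4p - 1095, so 2310 = 7p and p* = 330, q* = 225.
The ceiling of 285 is below the equilibrium price 330, so it binds.
At p = 285: qd = 1215 - 3·285 = 360 and qs = 4·285 - 1095 = 45.
Producer surplus without the control is ½ · (330 - 273.75) · 225 = 6328.125.
With the ceiling, producers sell 45 units at 285, so PS = ½ · (285 - 273.75) · 45 = 253.125.
Change in producer surplus = 253.125 - 6328.125 = -6075.

-6075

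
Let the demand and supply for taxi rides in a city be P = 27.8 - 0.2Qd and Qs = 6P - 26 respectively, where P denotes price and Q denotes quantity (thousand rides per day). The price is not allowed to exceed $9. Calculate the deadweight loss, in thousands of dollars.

237.6

Rearranging demand gives Qd = 139 - 5P. Setting quantity demanded equal to quantity supplied, 139 - 5P = 6P - 26, gives P* = 15 and Q* = 64.
Because the ceiling (9) lies below the market-clearing price, it is binding.
At P = 9: Qd = 139 - 5·9 = 94 and Qs = 6·9 - 26 = 28.
Quantity traded falls to 28. At Q = 28 the demand price is (139 - 28)/5 = 22.2 and the supply price is (26 + 28)/6 = 9.
Deadweight loss = ½ · (22.2 - 9) · (64 - 28) = ½ · 13.2 · 36 = 237.6.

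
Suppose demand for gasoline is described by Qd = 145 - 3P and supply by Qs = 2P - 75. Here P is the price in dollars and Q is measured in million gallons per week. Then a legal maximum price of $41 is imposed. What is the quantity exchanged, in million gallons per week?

7

Without the control the market clears where 145 - 3P = 2P - 75, i.e. P* = 44 and Q* = 13.
Because the ceiling (41) lies below the market-clearing price, it is binding.
At P = 41: Qd = 145 - 3·41 = 22 and Qs = 2·41 - 75 = 7.
The quantity actually transacted is the short side, supply: 7.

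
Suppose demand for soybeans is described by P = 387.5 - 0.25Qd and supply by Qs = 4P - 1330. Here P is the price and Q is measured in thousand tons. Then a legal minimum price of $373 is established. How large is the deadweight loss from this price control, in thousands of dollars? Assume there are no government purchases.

Rearranging demand gives Qd = 1550 - 4P. Without the control the market clears where 1550 - 4P = 4P - 1330, i.e. P* = 360 and Q* = 110.
The floor of 373 is above the equilibrium price 360, so it binds.
At P = 373: Qd = 1550 - 4·373 = 58 and Qs = 4·373 - 1330 = 162.
Quantity traded falls to 58. At Q = 58 the demand price is (1550 - 58)/4 = 373 and the supply price is (1330 + 58)/4 = 347.
Deadweight loss = ½ · (373 - 347) · (110 - 58) = ½ · 26 · 52 = 676.

676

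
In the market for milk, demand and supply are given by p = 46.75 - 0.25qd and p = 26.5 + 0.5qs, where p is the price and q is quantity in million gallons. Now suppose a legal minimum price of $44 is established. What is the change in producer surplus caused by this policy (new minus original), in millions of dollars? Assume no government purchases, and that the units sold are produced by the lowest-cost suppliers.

-20

Rearranging demand gives qd = 187 - 4p; rearranging supply gives qs = 2p - 53. Equilibrium: 187 - 4p = 2p - 53, so 240 = 6p and p* = 40, q* = 27.
The floor of 44 is above the equilibrium price 40, so it binds.
At p = 44: qd = 187 - 4·44 = 11 and qs = 2·44 - 53 = 35.
Producer surplus without the control is ½ · (40 - 26.5) · 27 = 182.25.
With the floor, 11 units are sold at 44. The supply price at q = 11 is 32, so PS = ½ · [(44 - 26.5) + (44 - 32)] · 11 = 162.25.
Change in producer surplus = 162.25 - 182.25 = -20.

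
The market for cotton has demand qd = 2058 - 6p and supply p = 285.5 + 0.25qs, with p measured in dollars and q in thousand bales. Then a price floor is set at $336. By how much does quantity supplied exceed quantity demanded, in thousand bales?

160

Rearranging supply gives qs = 4p - 1142. Setting quantity demanded equal to quantity supplied, 2058 - 6p = 4p - 1142, gives p* = 320 and q* = 138.
Since 336 > 320, the floor is binding.
At p = 336: qd = 2058 - 6·336 = 42 and qs = 4·336 - 1142 = 202.
Surplus = qs - qd = 202 - 42 = 160.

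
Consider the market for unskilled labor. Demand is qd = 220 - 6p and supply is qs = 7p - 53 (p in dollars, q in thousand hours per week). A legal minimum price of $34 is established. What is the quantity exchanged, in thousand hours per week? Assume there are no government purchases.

Setting quantity demanded equal to quantity supplied, 220 - 6p = 7p - 53, gives p* = 21 and q* = 94.
Since 34 > 21, the floor is binding.
At p = 34: qd = 220 - 6·34 = 16 and qs = 7·34 - 53 = 185.
The quantity actually transacted is the short side, demand: 16.

16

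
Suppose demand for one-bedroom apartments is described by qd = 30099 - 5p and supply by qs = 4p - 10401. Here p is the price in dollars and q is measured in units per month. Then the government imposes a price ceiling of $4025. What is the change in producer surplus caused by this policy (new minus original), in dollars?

-3158275

Equilibrium: 30099 - 5p = 4p - 10401, so 40500 = 9p and p* = 4500, q* = 7599.
The ceiling of 4025 is below the equilibrium price 4500, so it binds.
At p = 4025: qd = 30099 - 5·4025 = 9974 and qs = 4·4025 - 10401 = 5699.
Producer surplus without the control is ½ · (4500 - 2600.25) · 7599 = 7218100.125.
With the ceiling, producers sell 5699 units at 4025, so PS = ½ · (4025 - 2600.25) · 5699 = 4059825.125.
Change in producer surplus = 4059825.125 - 7218100.125 = -3158275.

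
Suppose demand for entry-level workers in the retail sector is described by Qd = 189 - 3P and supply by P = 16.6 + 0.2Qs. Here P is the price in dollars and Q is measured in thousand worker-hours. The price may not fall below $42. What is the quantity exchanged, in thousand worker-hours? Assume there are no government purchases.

63

Rearranging supply gives Qs = 5P - 83. Equilibrium: 189 - 3P = 5P - 83, so 272 = 8P and P* = 34, Q* = 87.
The floor of 42 is above the equilibrium price 34, so it binds.
At P = 42: Qd = 189 - 3·42 = 63 and Qs = 5·42 - 83 = 127.
The quantity actually transacted is the short side, demand: 63.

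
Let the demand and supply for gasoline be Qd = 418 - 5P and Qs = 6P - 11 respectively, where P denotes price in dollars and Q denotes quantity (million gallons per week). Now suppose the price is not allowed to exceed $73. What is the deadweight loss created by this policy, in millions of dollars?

0

Equilibrium: 418 - 5P = 6P - 11, so 429 = 11P and P* = 39, Q* = 223.
Since 73 is above P* = 39, the ceiling does not bind and the free-market outcome prevails.
Since the control does not bind, no trades are prevented and deadweight loss is zero.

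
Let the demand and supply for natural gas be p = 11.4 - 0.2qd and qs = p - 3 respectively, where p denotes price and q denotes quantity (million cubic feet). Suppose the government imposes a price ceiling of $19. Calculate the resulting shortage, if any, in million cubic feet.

Rearranging demand gives qd = 57 - 5p. Equilibrium: 57 - 5p = p - 3, so 60 = 6p and p* = 10, q* = 7.
The ceiling of 19 is above the equilibrium price 10, so it is not binding; the market clears at p* = 10, q* = 7.
Since the control does not bind, there is no shortage.

0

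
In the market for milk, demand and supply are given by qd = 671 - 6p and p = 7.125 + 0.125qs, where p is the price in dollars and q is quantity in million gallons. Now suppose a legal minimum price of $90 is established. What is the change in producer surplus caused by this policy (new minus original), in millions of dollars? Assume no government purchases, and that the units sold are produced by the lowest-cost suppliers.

1729

Rearranging supply gives qs = 8p - 57. Setting quantity demanded equal to quantity supplied, 671 - 6p = 8p - 57, gives p* = 52 and q* = 359.
Because the floor (90) lies above the market-clearing price, it is binding.
At p = 90: qd = 671 - 6·90 = 131 and qs = 8·90 - 57 = 663.
Producer surplus without the control is ½ · (52 - 7.125) · 359 = 8055.0625.
With the floor, 131 units are sold at 90. The supply price at q = 131 is 23.5, so PS = ½ · [(90 - 7.125) + (90 - 23.5)] · 131 = 9784.0625.
Change in producer surplus = 9784.0625 - 8055.0625 = 1729.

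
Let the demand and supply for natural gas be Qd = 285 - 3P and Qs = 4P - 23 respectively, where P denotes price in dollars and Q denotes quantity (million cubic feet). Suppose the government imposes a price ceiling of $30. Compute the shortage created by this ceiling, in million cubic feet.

98

Without the control the market clears where 285 - 3P = 4P - 23, i.e. P* = 44 and Q* = 153.
The ceiling of 30 is below the equilibrium price 44, so it binds.
At P = 30: Qd = 285 - 3·30 = 195 and Qs = 4·30 - 23 = 97.
Shortage = Qd - Qs = 195 - 97 = 98.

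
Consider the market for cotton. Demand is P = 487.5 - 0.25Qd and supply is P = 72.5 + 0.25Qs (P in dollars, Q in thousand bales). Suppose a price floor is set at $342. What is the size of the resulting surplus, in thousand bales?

496

Rearranging demand gives Qd = 1950 - 4P; rearranging supply gives Qs = 4P - 290. In a free market, 1950 - 4P = 4P - 290 gives the equilibrium P* = 280, Q* = 830.
Because the floor (342) lies above the market-clearing price, it is binding.
At P = 342: Qd = 1950 - 4·342 = 582 and Qs = 4·342 - 290 = 1078.
Surplus = Qs - Qd = 1078 - 582 = 496.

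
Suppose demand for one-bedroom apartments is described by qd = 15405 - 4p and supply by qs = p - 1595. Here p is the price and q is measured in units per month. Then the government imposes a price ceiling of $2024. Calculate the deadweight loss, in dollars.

Setting quantity demanded equal to quantity supplied, 15405 - 4p = p - 1595, gives p* = 3400 and q* = 1805.
Because the ceiling (2024) lies below the market-clearing price, it is binding.
At p = 2024: qd = 15405 - 4·2024 = 7309 and qs = 2024 - 1595 = 429.
Quantity traded falls to 429. At q = 429 the demand price is (15405 - 429)/4 = 3744 and the supply price is 1595 + 429 = 2024.
Deadweight loss = ½ · (3744 - 2024) · (1805 - 429) = ½ · 1720 · 1376 = 1183360.

1183360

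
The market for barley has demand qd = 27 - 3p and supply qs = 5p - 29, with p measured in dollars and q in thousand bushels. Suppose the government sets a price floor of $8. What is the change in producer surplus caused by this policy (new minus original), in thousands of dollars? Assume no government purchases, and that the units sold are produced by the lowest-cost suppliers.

Without the control the market clears where 27 - 3p = 5p - 29, i.e. p* = 7 and q* = 6.
Since 8 > 7, the floor is binding.
At p = 8: qd = 27 - 3·8 = 3 and qs = 5·8 - 29 = 11.
Producer surplus without the control is ½ · (7 - 5.8) · 6 = 3.6.
With the floor, 3 units are sold at 8. The supply price at q = 3 is 6.4, so PS = ½ · [(8 - 5.8) + (8 - 6.4)] · 3 = 5.7.
Change in producer surplus = 5.7 - 3.6 = 2.1.

2.1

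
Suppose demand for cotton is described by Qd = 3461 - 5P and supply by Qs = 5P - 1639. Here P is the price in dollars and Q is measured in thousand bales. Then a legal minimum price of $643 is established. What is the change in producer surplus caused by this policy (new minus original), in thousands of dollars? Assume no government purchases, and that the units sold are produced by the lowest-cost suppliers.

In a free market, 3461 - 5P = 5P - 1639 gives the equilibrium P* = 510, Q* = 911.
Since 643 > 510, the floor is binding.
At P = 643: Qd = 3461 - 5·643 = 246 and Qs = 5·643 - 1639 = 1576.
Producer surplus without the control is ½ · (510 - 327.8) · 911 = 82992.1.
With the floor, 246 units are sold at 643. The supply price at Q = 246 is 377, so PS = ½ · [(643 - 327.8) + (643 - 377)] · 246 = 71487.6.
Change in producer surplus = 71487.6 - 82992.1 = -11504.5.

-11504.5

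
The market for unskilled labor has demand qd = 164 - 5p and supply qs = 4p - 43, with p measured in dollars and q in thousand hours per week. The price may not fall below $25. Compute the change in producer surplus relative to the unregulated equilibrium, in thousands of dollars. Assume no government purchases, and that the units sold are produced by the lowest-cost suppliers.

Equilibrium: 164 - 5p = 4p - 43, so 207 = 9p and p* = 23, q* = 49.
Since 25 > 23, the floor is binding.
At p = 25: qd = 164 - 5·25 = 39 and qs = 4·25 - 43 = 57.
Producer surplus without the control is ½ · (23 - 10.75) · 49 = 300.125.
With the floor, 39 units are sold at 25. The supply price at q = 39 is 20.5, so PS = ½ · [(25 - 10.75) + (25 - 20.5)] · 39 = 365.625.
Change in producer surplus = 365.625 - 300.125 = 65.5.

65.5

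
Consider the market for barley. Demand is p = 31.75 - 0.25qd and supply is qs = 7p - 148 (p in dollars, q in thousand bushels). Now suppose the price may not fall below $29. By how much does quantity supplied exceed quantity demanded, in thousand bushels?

Rearranging demand gives qd = 127 - 4p. Setting quantity demanded equal to quantity supplied, 127 - 4p = 7p - 148, gives p* = 25 and q* = 27.
Because the floor (29) lies above the market-clearing price, it is binding.
At p = 29: qd = 127 - 4·29 = 11 and qs = 7·29 - 148 = 55.
Surplus = qs - qd = 55 - 11 = 44.

44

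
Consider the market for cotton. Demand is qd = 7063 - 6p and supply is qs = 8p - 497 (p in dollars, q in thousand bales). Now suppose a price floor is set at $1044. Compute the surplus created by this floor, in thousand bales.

Without the control the market clears where 7063 - 6p = 8p - 497, i.e. p* = 540 and q* = 3823.
The floor of 1044 is above the equilibrium price 540, so it binds.
At p = 1044: qd = 7063 - 6·1044 = 799 and qs = 8·1044 - 497 = 7855.
Surplus = qs - qd = 7855 - 799 = 7056.

7056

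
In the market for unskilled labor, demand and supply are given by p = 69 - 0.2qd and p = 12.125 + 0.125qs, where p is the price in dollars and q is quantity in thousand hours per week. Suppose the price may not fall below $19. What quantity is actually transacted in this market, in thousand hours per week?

175

Rearranging demand gives qd = 345 - 5p; rearranging supply gives qs = 8p - 97. Setting quantity demanded equal to quantity supplied, 345 - 5p = 8p - 97, gives p* = 34 and q* = 175.
The floor of 19 is below the equilibrium price 34, so it is not binding; the market clears at p* = 34, q* = 175.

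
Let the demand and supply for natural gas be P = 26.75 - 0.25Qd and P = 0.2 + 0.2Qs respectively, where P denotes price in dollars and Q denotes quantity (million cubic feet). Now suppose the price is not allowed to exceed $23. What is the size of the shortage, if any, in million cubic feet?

0

Rearranging demand gives Qd = 107 - 4P; rearranging supply gives Qs = 5P - 1. In a free market, 107 - 4P = 5P - 1 gives the equilibrium P* = 12, Q* = 59.
The ceiling of 23 is above the equilibrium price 12, so it is not binding; the market clears at P* = 12, Q* = 59.
Since the control does not bind, there is no shortage.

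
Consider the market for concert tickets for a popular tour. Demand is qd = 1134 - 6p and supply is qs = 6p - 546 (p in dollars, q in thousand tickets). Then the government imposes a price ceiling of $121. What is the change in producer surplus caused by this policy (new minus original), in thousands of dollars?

Setting quantity demanded equal to quantity supplied, 1134 - 6p = 6p - 546, gives p* = 140 and q* = 294.
Because the ceiling (121) lies below the market-clearing price, it is binding.
At p = 121: qd = 1134 - 6·121 = 408 and qs = 6·121 - 546 = 180.
Producer surplus without the control is ½ · (140 - 91) · 294 = 7203.
With the ceiling, producers sell 180 units at 121, so PS = ½ · (121 - 91) · 180 = 2700.
Change in producer surplus = 2700 - 7203 = -4503.

-4503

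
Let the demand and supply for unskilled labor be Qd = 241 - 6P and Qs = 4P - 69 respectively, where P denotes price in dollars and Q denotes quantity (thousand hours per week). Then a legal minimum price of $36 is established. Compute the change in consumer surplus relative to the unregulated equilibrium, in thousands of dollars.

-200

In a free market, 241 - 6P = 4P - 69 gives the equilibrium P* = 31, Q* = 55.
Because the floor (36) lies above the market-clearing price, it is binding.
At P = 36: Qd = 241 - 6·36 = 25 and Qs = 4·36 - 69 = 75.
Consumer surplus without the control is ½ · (241/6 - 31) · 55 = 3025/12.
With the floor, consumers buy 25 units at 36, so CS = ½ · (241/6 - 36) · 25 = 625/12.
Change in consumer surplus = 625/12 - 3025/12 = -200.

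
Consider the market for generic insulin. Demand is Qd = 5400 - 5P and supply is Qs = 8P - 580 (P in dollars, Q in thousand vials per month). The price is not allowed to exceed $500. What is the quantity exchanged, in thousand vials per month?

3100

Setting quantity demanded equal to quantity supplied, 5400 - 5P = 8P - 580, gives P* = 460 and Q* = 3100.
Since 500 is above P* = 460, the ceiling does not bind and the free-market outcome prevails.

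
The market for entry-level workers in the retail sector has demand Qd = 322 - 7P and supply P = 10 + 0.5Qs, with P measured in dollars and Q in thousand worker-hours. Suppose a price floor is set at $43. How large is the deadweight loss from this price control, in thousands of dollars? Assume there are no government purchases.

Rearranging supply gives Qs = 2P - 20. In a free market, 322 - 7P = 2P - 20 gives the equilibrium P* = 38, Q* = 56.
The floor of 43 is above the equilibrium price 38, so it binds.
At P = 43: Qd = 322 - 7·43 = 21 and Qs = 2·43 - 20 = 66.
Quantity traded falls to 21. At Q = 21 the demand price is (322 - 21)/7 = 43 and the supply price is (20 + 21)/2 = 20.5.
Deadweight loss = ½ · (43 - 20.5) · (56 - 21) = ½ · 22.5 · 35 = 393.75.

393.75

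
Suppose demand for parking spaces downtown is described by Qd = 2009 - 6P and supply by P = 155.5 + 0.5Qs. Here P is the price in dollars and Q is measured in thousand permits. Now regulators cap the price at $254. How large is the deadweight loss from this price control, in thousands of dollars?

1728

Rearranging supply gives Qs = 2P - 311. In a free market, 2009 - 6P = 2P - 311 gives the equilibrium P* = 290, Q* = 269.
The ceiling of 254 is below the equilibrium price 290, so it binds.
At P = 254: Qd = 2009 - 6·254 = 485 and Qs = 2·254 - 311 = 197.
Quantity traded falls to 197. At Q = 197 the demand price is (2009 - 197)/6 = 302 and the supply price is (311 + 197)/2 = 254.
Deadweight loss = ½ · (302 - 254) · (269 - 197) = ½ · 48 · 72 = 1728.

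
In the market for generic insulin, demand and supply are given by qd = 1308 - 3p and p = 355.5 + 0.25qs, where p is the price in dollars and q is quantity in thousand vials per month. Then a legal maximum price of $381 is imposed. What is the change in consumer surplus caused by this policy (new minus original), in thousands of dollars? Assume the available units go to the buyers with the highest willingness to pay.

Rearranging supply gives qs = 4p - 1422. Without the control the market clears where 1308 - 3p = 4p - 1422, i.e. p* = 390 and q* = 138.
Since 381 < 390, the ceiling is binding.
At p = 381: qd = 1308 - 3·381 = 165 and qs = 4·381 - 1422 = 102.
Consumer surplus without the control is ½ · (436 - 390) · 138 = 3174.
With the ceiling, 102 units are sold at 381 (assume they go to the highest-value buyers). The demand price at q = 102 is 402, so CS = ½ · [(436 - 381) + (402 - 381)] · 102 = 3876.
Change in consumer surplus = 3876 - 3174 = 702.

702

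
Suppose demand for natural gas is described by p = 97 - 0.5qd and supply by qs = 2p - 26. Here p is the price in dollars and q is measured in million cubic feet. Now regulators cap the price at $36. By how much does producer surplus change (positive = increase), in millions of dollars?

-1235

Rearranging demand gives qd = 194 - 2p. In a free market, 194 - 2p = 2p - 26 gives the equilibrium p* = 55, q* = 84.
The ceiling of 36 is below the equilibrium price 55, so it binds.
At p = 36: qd = 194 - 2·36 = 122 and qs = 2·36 - 26 = 46.
Producer surplus without the control is ½ · (55 - 13) · 84 = 1764.
With the ceiling, producers sell 46 units at 36, so PS = ½ · (36 - 13) · 46 = 529.
Change in producer surplus = 529 - 1764 = -1235.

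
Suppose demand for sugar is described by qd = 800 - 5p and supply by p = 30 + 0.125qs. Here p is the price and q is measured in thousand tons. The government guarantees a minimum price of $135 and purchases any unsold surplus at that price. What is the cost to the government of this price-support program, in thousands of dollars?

96525

Rearranging supply gives qs = 8p - 240. Setting quantity demanded equal to quantity supplied, 800 - 5p = 8p - 240, gives p* = 80 and q* = 400.
Since 135 > 80, the floor is binding.
At p = 135: qd = 800 - 5·135 = 125 and qs = 8·135 - 240 = 840.
Surplus = qs - qd = 715.
Government expenditure = surplus × support price = 715 × 135 = 96525.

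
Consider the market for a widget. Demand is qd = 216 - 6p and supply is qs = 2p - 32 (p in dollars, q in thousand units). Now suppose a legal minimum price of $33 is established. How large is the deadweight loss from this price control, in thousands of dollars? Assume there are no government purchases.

48

Without the control the market clears where 216 - 6p = 2p - 32, i.e. p* = 31 and q* = 30.
The floor of 33 is above the equilibrium price 31, so it binds.
At p = 33: qd = 216 - 6·33 = 18 and qs = 2·33 - 32 = 34.
Quantity traded falls to 18. At q = 18 the demand price is (216 - 18)/6 = 33 and the supply price is (32 + 18)/2 = 25.
Deadweight loss = ½ · (33 - 25) · (30 - 18) = ½ · 8 · 12 = 48.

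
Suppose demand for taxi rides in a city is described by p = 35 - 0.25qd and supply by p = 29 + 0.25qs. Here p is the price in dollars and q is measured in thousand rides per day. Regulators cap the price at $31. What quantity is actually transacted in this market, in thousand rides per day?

8

Rearranging demand gives qd = 140 - 4p; rearranging supply gives qs = 4p - 116. Without the control the market clears where 140 - 4p = 4p - 116, i.e. p* = 32 and q* = 12.
The ceiling of 31 is below the equilibrium price 32, so it binds.
At p = 31: qd = 140 - 4·31 = 16 and qs = 4·31 - 116 = 8.
The quantity actually transacted is the short side, supply: 8.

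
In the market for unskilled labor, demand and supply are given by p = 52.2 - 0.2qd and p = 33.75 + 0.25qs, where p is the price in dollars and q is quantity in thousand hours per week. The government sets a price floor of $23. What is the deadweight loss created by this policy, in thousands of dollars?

0

Rearranging demand gives qd = 261 - 5p; rearranging supply gives qs = 4p - 135. Without the control the market clears where 261 - 5p = 4p - 135, i.e. p* = 44 and q* = 41.
The floor of 23 is below the equilibrium price 44, so it is not binding; the market clears at p* = 44, q* = 41.
Since the control does not bind, no trades are prevented and deadweight loss is zero.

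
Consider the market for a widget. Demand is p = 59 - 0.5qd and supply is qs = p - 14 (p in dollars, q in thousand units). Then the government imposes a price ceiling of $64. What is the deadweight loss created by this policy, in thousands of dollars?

0

Rearranging demand gives qd = 118 - 2p. Without the control the market clears where 118 - 2p = p - 14, i.e. p* = 44 and q* = 30.
The ceiling of 64 is above the equilibrium price 44, so it is not binding; the market clears at p* = 44, q* = 30.
Since the control does not bind, no trades are prevented and deadweight loss is zero.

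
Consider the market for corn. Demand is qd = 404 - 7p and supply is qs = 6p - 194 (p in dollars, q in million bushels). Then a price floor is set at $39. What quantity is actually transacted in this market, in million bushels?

In a free market, 404 - 7p = 6p - 194 gives the equilibrium p* = 46, q* = 82.
The floor of 39 is below the equilibrium price 46, so it is not binding; the market clears at p* = 46, q* = 82.

82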